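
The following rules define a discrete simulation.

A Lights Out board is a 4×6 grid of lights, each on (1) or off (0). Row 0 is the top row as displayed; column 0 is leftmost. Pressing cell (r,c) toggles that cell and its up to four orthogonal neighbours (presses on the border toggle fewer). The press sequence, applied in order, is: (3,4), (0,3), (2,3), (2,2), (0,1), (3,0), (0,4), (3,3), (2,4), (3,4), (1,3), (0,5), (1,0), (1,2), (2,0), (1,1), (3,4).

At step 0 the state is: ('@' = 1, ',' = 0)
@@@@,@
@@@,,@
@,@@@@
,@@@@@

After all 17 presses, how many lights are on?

k=0  @@@@,@
@@@,,@
@,@@@@
,@@@@@
k=1  @@@@,@
@@@,,@
@,@@,@
,@@,,,
k=2  @@,,@@
@@@@,@
@,@@,@
,@@,,,
k=3  @@,,@@
@@@,,@
@,,,@@
,@@@,,
k=4  @@,,@@
@@,,,@
@@@@@@
,@,@,,
k=5  ,,@,@@
@,,,,@
@@@@@@
,@,@,,
k=6  ,,@,@@
@,,,,@
,@@@@@
@,,@,,
k=7  ,,@@,,
@,,,@@
,@@@@@
@,,@,,
k=8  ,,@@,,
@,,,@@
,@@,@@
@,@,@,
k=9  ,,@@,,
@,,,,@
,@@@,,
@,@,,,
k=10  ,,@@,,
@,,,,@
,@@@@,
@,@@@@
k=11  ,,@,,,
@,@@@@
,@@,@,
@,@@@@
k=12  ,,@,@@
@,@@@,
,@@,@,
@,@@@@
k=13  @,@,@@
,@@@@,
@@@,@,
@,@@@@
k=14  @,,,@@
,,,,@,
@@,,@,
@,@@@@
k=15  @,,,@@
@,,,@,
,,,,@,
,,@@@@
k=16  @@,,@@
,@@,@,
,@,,@,
,,@@@@
k=17  @@,,@@
,@@,@,
,@,,,,
,,@,,,

9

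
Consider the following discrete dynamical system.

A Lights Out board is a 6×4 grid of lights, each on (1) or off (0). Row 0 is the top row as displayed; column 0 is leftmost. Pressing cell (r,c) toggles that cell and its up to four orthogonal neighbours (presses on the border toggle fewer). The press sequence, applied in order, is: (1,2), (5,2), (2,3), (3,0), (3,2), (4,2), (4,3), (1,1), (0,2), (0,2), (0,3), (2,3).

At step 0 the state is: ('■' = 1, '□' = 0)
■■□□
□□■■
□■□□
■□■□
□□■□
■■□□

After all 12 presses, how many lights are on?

k=0  ■■□□
□□■■
□■□□
■□■□
□□■□
■■□□
k=1  ■■■□
□■□□
□■■□
■□■□
□□■□
■■□□
k=2  ■■■□
□■□□
□■■□
■□■□
□□□□
■□■■
k=3  ■■■□
□■□■
□■□■
■□■■
□□□□
■□■■
k=4  ■■■□
□■□■
■■□■
□■■■
■□□□
■□■■
k=5  ■■■□
□■□■
■■■■
□□□□
■□■□
■□■■
k=6  ■■■□
□■□■
■■■■
□□■□
■■□■
■□□■
k=7  ■■■□
□■□■
■■■■
□□■■
■■■□
■□□□
k=8  ■□■□
■□■■
■□■■
□□■■
■■■□
■□□□
k=9  ■■□■
■□□■
■□■■
□□■■
■■■□
■□□□
k=10  ■□■□
■□■■
■□■■
□□■■
■■■□
■□□□
k=11  ■□□■
■□■□
■□■■
□□■■
■■■□
■□□□
k=12  ■□□■
■□■■
■□□□
□□■□
■■■□
■□□□

11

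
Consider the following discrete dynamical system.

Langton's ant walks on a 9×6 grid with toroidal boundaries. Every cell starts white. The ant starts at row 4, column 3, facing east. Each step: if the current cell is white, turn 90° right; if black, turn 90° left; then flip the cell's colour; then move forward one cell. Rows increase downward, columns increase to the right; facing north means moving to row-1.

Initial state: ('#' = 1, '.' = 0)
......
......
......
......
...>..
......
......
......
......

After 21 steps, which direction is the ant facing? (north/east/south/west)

step 0: ......
......
......
......
...>..
......
......
......
......
step 1: ......
......
......
......
...#..
...v..
......
......
......
step 2: ......
......
......
......
...#..
..<#..
......
......
......
step 3: ......
......
......
......
..^#..
..##..
......
......
......
step 4: ......
......
......
......
..#>..
..##..
......
......
......
step 5: ......
......
......
...^..
..#...
..##..
......
......
......
step 6: ......
......
......
...#>.
..#...
..##..
......
......
......
step 7: ......
......
......
...##.
..#.v.
..##..
......
......
......
step 8: ......
......
......
...##.
..#<#.
..##..
......
......
......
step 9: ......
......
......
...^#.
..###.
..##..
......
......
......
step 10: ......
......
......
..<.#.
..###.
..##..
......
......
......
step 11: ......
......
..^...
..#.#.
..###.
..##..
......
......
......
step 12: ......
......
..#>..
..#.#.
..###.
..##..
......
......
......
step 13: ......
......
..##..
..#v#.
..###.
..##..
......
......
......
step 14: ......
......
..##..
..<##.
..###.
..##..
......
......
......
step 15: ......
......
..##..
...##.
..v##.
..##..
......
......
......
step 16: ......
......
..##..
...##.
...>#.
..##..
......
......
......
step 17: ......
......
..##..
...^#.
....#.
..##..
......
......
......
step 18: ......
......
..##..
..<.#.
....#.
..##..
......
......
......
step 19: ......
......
..^#..
..#.#.
....#.
..##..
......
......
......
step 20: ......
......
.<.#..
..#.#.
....#.
..##..
......
......
......
step 21: ......
.^....
.#.#..
..#.#.
....#.
..##..
......
......
......

north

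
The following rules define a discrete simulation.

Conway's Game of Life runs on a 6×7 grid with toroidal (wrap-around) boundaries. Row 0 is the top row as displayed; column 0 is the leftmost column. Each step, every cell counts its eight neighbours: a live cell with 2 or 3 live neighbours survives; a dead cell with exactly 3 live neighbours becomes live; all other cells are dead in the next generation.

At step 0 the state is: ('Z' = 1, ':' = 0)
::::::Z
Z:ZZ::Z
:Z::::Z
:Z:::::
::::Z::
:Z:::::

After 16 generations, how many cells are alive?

8

[0] ::::::Z
Z:ZZ::Z
:Z::::Z
:Z:::::
::::Z::
:Z:::::
[1] :ZZ:::Z
:ZZ::ZZ
:Z::::Z
Z::::::
:::::::
:::::::
[2] :ZZ::ZZ
:::::ZZ
:ZZ::ZZ
Z::::::
:::::::
:::::::
[3] Z::::ZZ
::::Z::
:Z:::Z:
ZZ::::Z
:::::::
:::::::
[4] :::::ZZ
Z:::Z::
:Z:::ZZ
ZZ::::Z
Z::::::
::::::Z
[5] Z::::ZZ
Z:::Z::
:Z:::Z:
:Z:::Z:
:Z:::::
Z::::ZZ
[6] :Z::Z::
ZZ::Z::
ZZ::ZZZ
ZZZ::::
:Z:::Z:
:Z:::Z:
[7] :ZZ:ZZ:
::ZZZ::
:::ZZZ:
::Z:Z::
::::::Z
ZZZ:ZZ:
[8] Z:::::Z
:Z:::::
:::::Z:
::::Z::
Z:Z:Z:Z
Z:Z:Z::
[9] Z:::::Z
Z:::::Z
:::::::
:::ZZ:Z
Z:::Z:Z
:::::::
[10] Z:::::Z
Z:::::Z
Z::::ZZ
Z::ZZ:Z
Z::ZZ:Z
:::::Z:
[11] Z::::Z:
:Z:::::
:Z::Z::
:Z:Z:::
Z::Z:::
::::ZZ:
[12] ::::ZZZ
ZZ:::::
ZZ:::::
ZZ:ZZ::
::ZZ:::
::::ZZ:
[13] Z:::Z:Z
:Z:::Z:
::::::Z
Z::ZZ::
:ZZ::Z:
::::::Z
[14] Z:::::Z
:::::Z:
Z:::ZZZ
ZZZZZZZ
ZZZZZZZ
:Z::::Z
[15] Z::::ZZ
::::Z::
::Z::::
:::::::
:::::::
:::ZZ::
[16] :::Z:ZZ
:::::ZZ
:::::::
:::::::
:::::::
::::ZZZ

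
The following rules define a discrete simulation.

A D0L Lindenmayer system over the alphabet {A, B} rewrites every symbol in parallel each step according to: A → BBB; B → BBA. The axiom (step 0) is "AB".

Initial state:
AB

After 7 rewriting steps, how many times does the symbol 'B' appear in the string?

step 0: AB
step 1: BBBBBA
step 2: BBABBABBABBABBABBB
step 3: BBABBABBBBBABBABBBBBABBABBBBBABBABBBBBABBABBBBBABBABBA
step 4: BBABBABBBBBABBABBBBBABBABBABBABBABBBBBABBABBBBBABBABBABBAB…ABBABBABBABBBBBABBABBBBBABBABBABBABBABBBBBABBABBBBBABBABBB  (len 162)
step 5: BBABBABBBBBABBABBBBBABBABBABBABBABBBBBABBABBBBBABBABBABBAB…ABBABBABBABBBBBABBABBBBBABBABBABBABBABBBBBABBABBBBBABBABBA  (len 486)
step 6: BBABBABBBBBABBABBBBBABBABBABBABBABBBBBABBABBBBBABBABBABBAB…ABBABBABBABBBBBABBABBBBBABBABBABBABBABBBBBABBABBBBBABBABBB  (len 1458)
step 7: BBABBABBBBBABBABBBBBABBABBABBABBABBBBBABBABBBBBABBABBABBAB…ABBABBABBABBBBBABBABBBBBABBABBABBABBABBBBBABBABBBBBABBABBA  (len 4374)

3281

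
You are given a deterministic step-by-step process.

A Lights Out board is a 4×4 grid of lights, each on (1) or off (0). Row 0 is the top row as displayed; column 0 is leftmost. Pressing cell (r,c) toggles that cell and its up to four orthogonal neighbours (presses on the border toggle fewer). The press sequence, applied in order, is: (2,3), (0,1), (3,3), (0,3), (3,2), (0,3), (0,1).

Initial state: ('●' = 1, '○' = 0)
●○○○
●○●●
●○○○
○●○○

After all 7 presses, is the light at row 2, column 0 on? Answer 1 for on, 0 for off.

k=0  ●○○○
●○●●
●○○○
○●○○
k=1  ●○○○
●○●○
●○●●
○●○●
k=2  ○●●○
●●●○
●○●●
○●○●
k=3  ○●●○
●●●○
●○●○
○●●○
k=4  ○●○●
●●●●
●○●○
○●●○
k=5  ○●○●
●●●●
●○○○
○○○●
k=6  ○●●○
●●●○
●○○○
○○○●
k=7  ●○○○
●○●○
●○○○
○○○●

1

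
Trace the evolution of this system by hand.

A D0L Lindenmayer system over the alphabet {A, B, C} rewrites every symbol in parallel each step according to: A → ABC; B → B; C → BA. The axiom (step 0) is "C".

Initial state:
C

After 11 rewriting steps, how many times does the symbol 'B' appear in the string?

step 0: C
step 1: BA
step 2: BABC
step 3: BABCBBA
step 4: BABCBBABBABC
step 5: BABCBBABBABCBBABCBBA
step 6: BABCBBABBABCBBABCBBABBABCBBABBABC
step 7: BABCBBABBABCBBABCBBABBABCBBABBABCBBABCBBABBABCBBABCBBA
step 8: BABCBBABBABCBBABCBBABBABCBBABBABCBBABCBBABBABCBBABCBBABBABCBBABBABCBBABCBBABBABCBBABBABC
step 9: BABCBBABBABCBBABCBBABBABCBBABBABCBBABCBBABBABCBBABCBBABBAB…ABCBBABCBBABBABCBBABCBBABBABCBBABBABCBBABCBBABBABCBBABCBBA  (len 143)
step 10: BABCBBABBABCBBABCBBABBABCBBABBABCBBABCBBABBABCBBABCBBABBAB…ABCBBABCBBABBABCBBABCBBABBABCBBABBABCBBABCBBABBABCBBABBABC  (len 232)
step 11: BABCBBABBABCBBABCBBABBABCBBABBABCBBABCBBABBABCBBABCBBABBAB…ABCBBABCBBABBABCBBABCBBABBABCBBABBABCBBABCBBABBABCBBABCBBA  (len 376)

232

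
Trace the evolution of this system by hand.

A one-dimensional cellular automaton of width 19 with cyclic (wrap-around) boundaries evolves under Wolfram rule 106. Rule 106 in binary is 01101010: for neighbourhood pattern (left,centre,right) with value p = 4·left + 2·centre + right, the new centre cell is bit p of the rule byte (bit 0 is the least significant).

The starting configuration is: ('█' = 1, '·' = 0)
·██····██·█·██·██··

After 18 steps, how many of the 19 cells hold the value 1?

8

0) ·██····██·█·██·██··
1) ███···████·██████··
2) █·█··██··███····█·█
3) ██··███·██·█···█·██
4) ·█·██·█████···█·██·
5) █·█████···█··█·███·
6) ·██···█··█··█·██·██
7) ███··█··█··█·██████
8) ··█·█··█··█·██·····
9) ·█·█··█··█·███·····
10) █·█··█··█·██·█·····
11) ·█··█··█·████·····█
12) █··█··█·██··█····█·
13) ··█··█·███·█····█·█
14) ·█··█·██·██····█·█·
15) █··█·██████···█·█··
16) ··█·██····█··█·█··█
17) ·█·███···█··█·█··█·
18) █·██·█··█··█·█··█··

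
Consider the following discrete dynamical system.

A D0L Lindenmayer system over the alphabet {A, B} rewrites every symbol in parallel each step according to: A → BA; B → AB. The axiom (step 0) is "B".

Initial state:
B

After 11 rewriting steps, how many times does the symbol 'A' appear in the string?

step 0: B
step 1: AB
step 2: BAAB
step 3: ABBABAAB
step 4: BAABABBAABBABAAB
step 5: ABBABAABBAABABBABAABABBAABBABAAB
step 6: BAABABBAABBABAABABBABAABBAABABBAABBABAABBAABABBABAABABBAABBABAAB
step 7: ABBABAABBAABABBABAABABBAABBABAABBAABABBAABBABAABABBABAABBA…BAABBABAABABBABAABBAABABBAABBABAABBAABABBABAABABBAABBABAAB  (len 128)
step 8: BAABABBAABBABAABABBABAABBAABABBAABBABAABBAABABBABAABABBAAB…BAABBABAABABBABAABBAABABBAABBABAABBAABABBABAABABBAABBABAAB  (len 256)
step 9: ABBABAABBAABABBABAABABBAABBABAABBAABABBAABBABAABABBABAABBA…BAABBABAABABBABAABBAABABBAABBABAABBAABABBABAABABBAABBABAAB  (len 512)
step 10: BAABABBAABBABAABABBABAABBAABABBAABBABAABBAABABBABAABABBAAB…BAABBABAABABBABAABBAABABBAABBABAABBAABABBABAABABBAABBABAAB  (len 1024)
step 11: ABBABAABBAABABBABAABABBAABBABAABBAABABBAABBABAABABBABAABBA…BAABBABAABABBABAABBAABABBAABBABAABBAABABBABAABABBAABBABAAB  (len 2048)

1024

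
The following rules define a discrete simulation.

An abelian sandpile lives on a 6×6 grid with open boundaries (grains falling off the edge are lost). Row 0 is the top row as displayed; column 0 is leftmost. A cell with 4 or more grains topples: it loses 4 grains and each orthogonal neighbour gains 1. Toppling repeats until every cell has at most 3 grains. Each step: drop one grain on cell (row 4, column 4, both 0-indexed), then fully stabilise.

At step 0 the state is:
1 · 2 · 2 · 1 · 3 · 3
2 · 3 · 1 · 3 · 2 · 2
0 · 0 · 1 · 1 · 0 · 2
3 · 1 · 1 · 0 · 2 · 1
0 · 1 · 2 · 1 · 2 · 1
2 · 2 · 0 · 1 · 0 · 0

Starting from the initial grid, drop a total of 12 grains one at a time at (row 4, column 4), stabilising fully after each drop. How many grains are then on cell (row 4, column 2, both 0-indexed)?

3

[0] 1 · 2 · 2 · 1 · 3 · 3
2 · 3 · 1 · 3 · 2 · 2
0 · 0 · 1 · 1 · 0 · 2
3 · 1 · 1 · 0 · 2 · 1
0 · 1 · 2 · 1 · 2 · 1
2 · 2 · 0 · 1 · 0 · 0
[1] 1 · 2 · 2 · 1 · 3 · 3
2 · 3 · 1 · 3 · 2 · 2
0 · 0 · 1 · 1 · 0 · 2
3 · 1 · 1 · 0 · 2 · 1
0 · 1 · 2 · 1 · 3 · 1
2 · 2 · 0 · 1 · 0 · 0
[2] 1 · 2 · 2 · 1 · 3 · 3
2 · 3 · 1 · 3 · 2 · 2
0 · 0 · 1 · 1 · 0 · 2
3 · 1 · 1 · 0 · 3 · 1
0 · 1 · 2 · 2 · 0 · 2
2 · 2 · 0 · 1 · 1 · 0
[3] 1 · 2 · 2 · 1 · 3 · 3
2 · 3 · 1 · 3 · 2 · 2
0 · 0 · 1 · 1 · 0 · 2
3 · 1 · 1 · 0 · 3 · 1
0 · 1 · 2 · 2 · 1 · 2
2 · 2 · 0 · 1 · 1 · 0
[4] 1 · 2 · 2 · 1 · 3 · 3
2 · 3 · 1 · 3 · 2 · 2
0 · 0 · 1 · 1 · 0 · 2
3 · 1 · 1 · 0 · 3 · 1
0 · 1 · 2 · 2 · 2 · 2
2 · 2 · 0 · 1 · 1 · 0
[5] 1 · 2 · 2 · 1 · 3 · 3
2 · 3 · 1 · 3 · 2 · 2
0 · 0 · 1 · 1 · 0 · 2
3 · 1 · 1 · 0 · 3 · 1
0 · 1 · 2 · 2 · 3 · 2
2 · 2 · 0 · 1 · 1 · 0
[6] 1 · 2 · 2 · 1 · 3 · 3
2 · 3 · 1 · 3 · 2 · 2
0 · 0 · 1 · 1 · 1 · 2
3 · 1 · 1 · 1 · 0 · 2
0 · 1 · 2 · 3 · 1 · 3
2 · 2 · 0 · 1 · 2 · 0
[7] 1 · 2 · 2 · 1 · 3 · 3
2 · 3 · 1 · 3 · 2 · 2
0 · 0 · 1 · 1 · 1 · 2
3 · 1 · 1 · 1 · 0 · 2
0 · 1 · 2 · 3 · 2 · 3
2 · 2 · 0 · 1 · 2 · 0
[8] 1 · 2 · 2 · 1 · 3 · 3
2 · 3 · 1 · 3 · 2 · 2
0 · 0 · 1 · 1 · 1 · 2
3 · 1 · 1 · 1 · 0 · 2
0 · 1 · 2 · 3 · 3 · 3
2 · 2 · 0 · 1 · 2 · 0
[9] 1 · 2 · 2 · 1 · 3 · 3
2 · 3 · 1 · 3 · 2 · 2
0 · 0 · 1 · 1 · 1 · 2
3 · 1 · 1 · 2 · 1 · 3
0 · 1 · 3 · 0 · 2 · 0
2 · 2 · 0 · 2 · 3 · 1
[10] 1 · 2 · 2 · 1 · 3 · 3
2 · 3 · 1 · 3 · 2 · 2
0 · 0 · 1 · 1 · 1 · 2
3 · 1 · 1 · 2 · 1 · 3
0 · 1 · 3 · 0 · 3 · 0
2 · 2 · 0 · 2 · 3 · 1
[11] 1 · 2 · 2 · 1 · 3 · 3
2 · 3 · 1 · 3 · 2 · 2
0 · 0 · 1 · 1 · 1 · 2
3 · 1 · 1 · 2 · 2 · 3
0 · 1 · 3 · 1 · 1 · 1
2 · 2 · 0 · 3 · 0 · 2
[12] 1 · 2 · 2 · 1 · 3 · 3
2 · 3 · 1 · 3 · 2 · 2
0 · 0 · 1 · 1 · 1 · 2
3 · 1 · 1 · 2 · 2 · 3
0 · 1 · 3 · 1 · 2 · 1
2 · 2 · 0 · 3 · 0 · 2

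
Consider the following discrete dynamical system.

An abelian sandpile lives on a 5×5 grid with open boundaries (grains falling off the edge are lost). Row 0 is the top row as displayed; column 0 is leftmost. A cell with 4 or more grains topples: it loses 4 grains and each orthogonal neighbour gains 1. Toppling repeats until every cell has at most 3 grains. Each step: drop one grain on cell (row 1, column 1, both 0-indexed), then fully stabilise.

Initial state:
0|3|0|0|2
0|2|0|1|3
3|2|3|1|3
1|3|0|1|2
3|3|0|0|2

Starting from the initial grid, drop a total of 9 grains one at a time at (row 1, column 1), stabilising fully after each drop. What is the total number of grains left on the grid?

40

gen 0: 0|3|0|0|2
0|2|0|1|3
3|2|3|1|3
1|3|0|1|2
3|3|0|0|2
gen 1: 0|3|0|0|2
0|3|0|1|3
3|2|3|1|3
1|3|0|1|2
3|3|0|0|2
gen 2: 1|0|1|0|2
1|1|1|1|3
3|3|3|1|3
1|3|0|1|2
3|3|0|0|2
gen 3: 1|0|1|0|2
1|2|1|1|3
3|3|3|1|3
1|3|0|1|2
3|3|0|0|2
gen 4: 1|0|1|0|2
1|3|1|1|3
3|3|3|1|3
1|3|0|1|2
3|3|0|0|2
gen 5: 1|1|1|0|2
3|1|3|1|3
1|3|0|2|3
0|2|2|1|2
1|1|1|0|2
gen 6: 1|1|1|0|2
3|2|3|1|3
1|3|0|2|3
0|2|2|1|2
1|1|1|0|2
gen 7: 1|1|1|0|2
3|3|3|1|3
1|3|0|2|3
0|2|2|1|2
1|1|1|0|2
gen 8: 2|2|2|0|2
0|3|0|2|3
3|0|2|2|3
0|3|2|1|2
1|1|1|0|2
gen 9: 2|3|2|0|2
1|0|1|2|3
3|1|2|2|3
0|3|2|1|2
1|1|1|0|2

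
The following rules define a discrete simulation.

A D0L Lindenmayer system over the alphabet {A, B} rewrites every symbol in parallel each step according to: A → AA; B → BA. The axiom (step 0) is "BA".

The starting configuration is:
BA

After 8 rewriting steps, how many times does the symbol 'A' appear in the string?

511

k=0  BA
k=1  BAAA
k=2  BAAAAAAA
k=3  BAAAAAAAAAAAAAAA
k=4  BAAAAAAAAAAAAAAAAAAAAAAAAAAAAAAA
k=5  BAAAAAAAAAAAAAAAAAAAAAAAAAAAAAAAAAAAAAAAAAAAAAAAAAAAAAAAAAAAAAAA
k=6  BAAAAAAAAAAAAAAAAAAAAAAAAAAAAAAAAAAAAAAAAAAAAAAAAAAAAAAAAA…AAAAAAAAAAAAAAAAAAAAAAAAAAAAAAAAAAAAAAAAAAAAAAAAAAAAAAAAAA  (len 128)
k=7  BAAAAAAAAAAAAAAAAAAAAAAAAAAAAAAAAAAAAAAAAAAAAAAAAAAAAAAAAA…AAAAAAAAAAAAAAAAAAAAAAAAAAAAAAAAAAAAAAAAAAAAAAAAAAAAAAAAAA  (len 256)
k=8  BAAAAAAAAAAAAAAAAAAAAAAAAAAAAAAAAAAAAAAAAAAAAAAAAAAAAAAAAA…AAAAAAAAAAAAAAAAAAAAAAAAAAAAAAAAAAAAAAAAAAAAAAAAAAAAAAAAAA  (len 512)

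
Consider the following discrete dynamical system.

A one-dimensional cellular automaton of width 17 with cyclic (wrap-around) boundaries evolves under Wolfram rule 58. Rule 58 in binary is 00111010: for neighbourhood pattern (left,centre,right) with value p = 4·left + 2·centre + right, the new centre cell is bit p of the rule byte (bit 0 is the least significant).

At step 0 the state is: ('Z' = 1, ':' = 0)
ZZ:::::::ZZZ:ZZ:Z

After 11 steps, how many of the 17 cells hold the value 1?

t=0: ZZ:::::::ZZZ:ZZ:Z
t=1: ::Z:::::ZZ::ZZ:ZZ
t=2: ZZ:Z:::ZZ:ZZZ:ZZ:
t=3: Z:Z:Z:ZZ:ZZ::ZZ:Z
t=4: :Z:Z:ZZ:ZZ:ZZZ:ZZ
t=5: Z:Z:ZZ:ZZ:ZZ::ZZ:
t=6: :Z:ZZ:ZZ:ZZ:ZZZ:Z
t=7: Z:ZZ:ZZ:ZZ:ZZ::Z:
t=8: :ZZ:ZZ:ZZ:ZZ:ZZ:Z
t=9: ZZ:ZZ:ZZ:ZZ:ZZ:Z:
t=10: Z:ZZ:ZZ:ZZ:ZZ:Z:Z
t=11: :ZZ:ZZ:ZZ:ZZ:Z:ZZ

11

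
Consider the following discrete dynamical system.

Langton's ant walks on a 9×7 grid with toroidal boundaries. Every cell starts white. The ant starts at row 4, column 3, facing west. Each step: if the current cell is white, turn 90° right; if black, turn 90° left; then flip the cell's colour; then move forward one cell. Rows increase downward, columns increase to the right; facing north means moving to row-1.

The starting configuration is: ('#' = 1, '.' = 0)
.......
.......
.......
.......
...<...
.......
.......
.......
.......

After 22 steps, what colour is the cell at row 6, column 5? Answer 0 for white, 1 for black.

1

t=0: .......
.......
.......
.......
...<...
.......
.......
.......
.......
t=1: .......
.......
.......
...^...
...#...
.......
.......
.......
.......
t=2: .......
.......
.......
...#>..
...#...
.......
.......
.......
.......
t=3: .......
.......
.......
...##..
...#v..
.......
.......
.......
.......
t=4: .......
.......
.......
...##..
...<#..
.......
.......
.......
.......
t=5: .......
.......
.......
...##..
....#..
...v...
.......
.......
.......
t=6: .......
.......
.......
...##..
....#..
..<#...
.......
.......
.......
t=7: .......
.......
.......
...##..
..^.#..
..##...
.......
.......
.......
t=8: .......
.......
.......
...##..
..#>#..
..##...
.......
.......
.......
t=9: .......
.......
.......
...##..
..###..
..#v...
.......
.......
.......
t=10: .......
.......
.......
...##..
..###..
..#.>..
.......
.......
.......
t=11: .......
.......
.......
...##..
..###..
..#.#..
....v..
.......
.......
t=12: .......
.......
.......
...##..
..###..
..#.#..
...<#..
.......
.......
t=13: .......
.......
.......
...##..
..###..
..#^#..
...##..
.......
.......
t=14: .......
.......
.......
...##..
..###..
..##>..
...##..
.......
.......
t=15: .......
.......
.......
...##..
..##^..
..##...
...##..
.......
.......
t=16: .......
.......
.......
...##..
..#<...
..##...
...##..
.......
.......
t=17: .......
.......
.......
...##..
..#....
..#v...
...##..
.......
.......
t=18: .......
.......
.......
...##..
..#....
..#.>..
...##..
.......
.......
t=19: .......
.......
.......
...##..
..#....
..#.#..
...#v..
.......
.......
t=20: .......
.......
.......
...##..
..#....
..#.#..
...#.>.
.......
.......
t=21: .......
.......
.......
...##..
..#....
..#.#..
...#.#.
.....v.
.......
t=22: .......
.......
.......
...##..
..#....
..#.#..
...#.#.
....<#.
.......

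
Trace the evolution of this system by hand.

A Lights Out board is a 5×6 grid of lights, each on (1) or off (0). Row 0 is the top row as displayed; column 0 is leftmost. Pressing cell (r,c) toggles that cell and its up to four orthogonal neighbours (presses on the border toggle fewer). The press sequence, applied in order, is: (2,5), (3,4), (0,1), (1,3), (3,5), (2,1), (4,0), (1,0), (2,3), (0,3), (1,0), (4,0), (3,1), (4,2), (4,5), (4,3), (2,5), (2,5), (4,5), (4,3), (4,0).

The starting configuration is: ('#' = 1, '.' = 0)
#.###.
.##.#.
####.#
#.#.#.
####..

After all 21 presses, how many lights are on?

17

[0] #.###.
.##.#.
####.#
#.#.#.
####..
[1] #.###.
.##.##
#####.
#.#.##
####..
[2] #.###.
.##.##
####..
#.##..
#####.
[3] .#.##.
..#.##
####..
#.##..
#####.
[4] .#..#.
...#.#
###...
#.##..
#####.
[5] .#..#.
...#.#
###..#
#.####
######
[6] .#..#.
.#.#.#
.....#
######
######
[7] .#..#.
.#.#.#
.....#
.#####
..####
[8] ##..#.
#..#.#
#....#
.#####
..####
[9] ##..#.
#....#
#.####
.##.##
..####
[10] ####..
#..#.#
#.####
.##.##
..####
[11] .###..
.#.#.#
..####
.##.##
..####
[12] .###..
.#.#.#
..####
###.##
######
[13] .###..
.#.#.#
.#####
....##
#.####
[14] .###..
.#.#.#
.#####
..#.##
##..##
[15] .###..
.#.#.#
.#####
..#.#.
##....
[16] .###..
.#.#.#
.#####
..###.
#####.
[17] .###..
.#.#..
.###..
..####
#####.
[18] .###..
.#.#.#
.#####
..###.
#####.
[19] .###..
.#.#.#
.#####
..####
####.#
[20] .###..
.#.#.#
.#####
..#.##
##..##
[21] .###..
.#.#.#
.#####
#.#.##
....##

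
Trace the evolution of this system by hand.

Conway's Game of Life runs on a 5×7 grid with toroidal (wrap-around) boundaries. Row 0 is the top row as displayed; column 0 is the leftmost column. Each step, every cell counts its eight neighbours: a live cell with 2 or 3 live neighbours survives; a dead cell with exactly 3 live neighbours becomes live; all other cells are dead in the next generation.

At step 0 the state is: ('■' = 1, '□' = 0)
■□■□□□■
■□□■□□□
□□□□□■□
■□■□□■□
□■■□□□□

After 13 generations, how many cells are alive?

3

0) ■□■□□□■
■□□■□□□
□□□□□■□
■□■□□■□
□■■□□□□
1) ■□■■□□■
■■□□□□□
□■□□■□□
□□■□□□■
□□■■□□□
2) ■□□■□□■
□□□■□□■
□■■□□□□
□■■□□□□
■□□□□□■
3) □□□□□■□
□■□■□□■
■■□■□□□
□□■□□□□
□□■□□□■
4) ■□■□□■■
□■□□■□■
■■□■□□□
■□■■□□□
□□□□□□□
5) ■■□□□■■
□□□■■□□
□□□■■□■
■□■■□□□
■□■■□□□
6) ■■□□□■■
□□■■□□□
□□□□□■□
■□□□□□■
□□□■■□□
7) ■■□□□■■
■■■□■■□
□□□□□□■
□□□□■■■
□■□□■□□
8) □□□■□□□
□□■□■□□
□■□■□□□
■□□□■□■
□■□□■□□
9) □□■■■□□
□□■□■□□
■■■■■■□
■■■■■■□
■□□■■■□
10) □■■□□□□
□□□□□□□
■□□□□□□
□□□□□□□
■□□□□□□
11) □■□□□□□
□■□□□□□
□□□□□□□
□□□□□□□
□■□□□□□
12) ■■■□□□□
□□□□□□□
□□□□□□□
□□□□□□□
□□□□□□□
13) □■□□□□□
□■□□□□□
□□□□□□□
□□□□□□□
□■□□□□□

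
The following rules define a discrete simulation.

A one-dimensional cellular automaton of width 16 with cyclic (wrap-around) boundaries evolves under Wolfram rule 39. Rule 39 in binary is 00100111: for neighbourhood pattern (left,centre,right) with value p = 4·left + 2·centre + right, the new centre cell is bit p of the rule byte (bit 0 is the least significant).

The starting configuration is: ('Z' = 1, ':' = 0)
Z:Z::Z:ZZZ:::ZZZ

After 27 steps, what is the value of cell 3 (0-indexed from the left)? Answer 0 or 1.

1

[0] Z:Z::Z:ZZZ:::ZZZ
[1] :ZZ:ZZZ::::ZZ:::
[2] Z::Z::::ZZZ:::ZZ
[3] ::ZZ:ZZZ::::ZZ::
[4] ZZ::Z::::ZZZ:::Z
[5] :::ZZ:ZZZ::::ZZ:
[6] ZZZ::Z::::ZZZ:::
[7] ::::ZZ:ZZZ::::ZZ
[8] :ZZZ::Z::::ZZZ::
[9] Z::::ZZ:ZZZ::::Z
[10] ::ZZZ::Z::::ZZZ:
[11] ZZ::::ZZ:ZZZ::::
[12] :::ZZZ::Z::::ZZZ
[13] :ZZ::::ZZ:ZZZ:::
[14] Z:::ZZZ::Z::::ZZ
[15] ::ZZ::::ZZ:ZZZ::
[16] ZZ:::ZZZ::Z::::Z
[17] :::ZZ::::ZZ:ZZZ:
[18] ZZZ:::ZZZ::Z::::
[19] ::::ZZ::::ZZ:ZZZ
[20] :ZZZ:::ZZZ::Z:::
[21] Z::::ZZ::::ZZ:ZZ
[22] ::ZZZ:::ZZZ::Z::
[23] ZZ::::ZZ::::ZZ:Z
[24] :::ZZZ:::ZZZ::Z:
[25] ZZZ::::ZZ::::ZZ:
[26] ::::ZZZ:::ZZZ::Z
[27] :ZZZ::::ZZ::::ZZ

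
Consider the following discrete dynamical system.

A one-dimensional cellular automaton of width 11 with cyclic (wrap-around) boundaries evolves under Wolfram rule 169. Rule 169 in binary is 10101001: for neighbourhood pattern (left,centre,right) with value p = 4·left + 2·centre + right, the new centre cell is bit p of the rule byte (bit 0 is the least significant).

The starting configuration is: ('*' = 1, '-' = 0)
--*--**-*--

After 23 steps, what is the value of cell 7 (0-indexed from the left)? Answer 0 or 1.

0

[0] --*--**-*--
[1] *----*-*--*
[2] --**--*---*
[3] --*-----*--
[4] *---***---*
[5] --*-**--*-*
[6] ---**----*-
[7] **-*--**---
[8] *-*---*--*-
[9] -*--*-----*
[10] *-----***--
[11] --***-**---
[12] *-**-**--**
[13] -**-**---**
[14] **-**--*-*-
[15] *-**----*-*
[16] -**--**--**
[17] **---*---*-
[18] *--*---*--*
[19] -----*----*
[20] -***---**--
[21] -**--*-*--*
[22] **----*----
[23] *--**---**-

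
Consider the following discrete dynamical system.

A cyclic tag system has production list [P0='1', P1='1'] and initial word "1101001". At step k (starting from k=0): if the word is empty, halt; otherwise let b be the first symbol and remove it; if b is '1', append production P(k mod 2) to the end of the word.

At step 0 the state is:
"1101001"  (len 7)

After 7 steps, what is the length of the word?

k=0  "1101001"  (len 7)
k=1  "1010011"  (len 7)
k=2  "0100111"  (len 7)
k=3  "100111"  (len 6)
k=4  "001111"  (len 6)
k=5  "01111"  (len 5)
k=6  "1111"  (len 4)
k=7  "1111"  (len 4)

4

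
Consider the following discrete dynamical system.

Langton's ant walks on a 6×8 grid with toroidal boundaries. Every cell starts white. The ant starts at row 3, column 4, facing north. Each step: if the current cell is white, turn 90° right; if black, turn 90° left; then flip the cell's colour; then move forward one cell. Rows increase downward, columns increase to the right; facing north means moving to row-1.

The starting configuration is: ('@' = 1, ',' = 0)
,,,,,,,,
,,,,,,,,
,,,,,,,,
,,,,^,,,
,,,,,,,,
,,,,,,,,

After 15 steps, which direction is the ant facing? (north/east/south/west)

0) ,,,,,,,,
,,,,,,,,
,,,,,,,,
,,,,^,,,
,,,,,,,,
,,,,,,,,
1) ,,,,,,,,
,,,,,,,,
,,,,,,,,
,,,,@>,,
,,,,,,,,
,,,,,,,,
2) ,,,,,,,,
,,,,,,,,
,,,,,,,,
,,,,@@,,
,,,,,v,,
,,,,,,,,
3) ,,,,,,,,
,,,,,,,,
,,,,,,,,
,,,,@@,,
,,,,<@,,
,,,,,,,,
4) ,,,,,,,,
,,,,,,,,
,,,,,,,,
,,,,^@,,
,,,,@@,,
,,,,,,,,
5) ,,,,,,,,
,,,,,,,,
,,,,,,,,
,,,<,@,,
,,,,@@,,
,,,,,,,,
6) ,,,,,,,,
,,,,,,,,
,,,^,,,,
,,,@,@,,
,,,,@@,,
,,,,,,,,
7) ,,,,,,,,
,,,,,,,,
,,,@>,,,
,,,@,@,,
,,,,@@,,
,,,,,,,,
8) ,,,,,,,,
,,,,,,,,
,,,@@,,,
,,,@v@,,
,,,,@@,,
,,,,,,,,
9) ,,,,,,,,
,,,,,,,,
,,,@@,,,
,,,<@@,,
,,,,@@,,
,,,,,,,,
10) ,,,,,,,,
,,,,,,,,
,,,@@,,,
,,,,@@,,
,,,v@@,,
,,,,,,,,
11) ,,,,,,,,
,,,,,,,,
,,,@@,,,
,,,,@@,,
,,<@@@,,
,,,,,,,,
12) ,,,,,,,,
,,,,,,,,
,,,@@,,,
,,^,@@,,
,,@@@@,,
,,,,,,,,
13) ,,,,,,,,
,,,,,,,,
,,,@@,,,
,,@>@@,,
,,@@@@,,
,,,,,,,,
14) ,,,,,,,,
,,,,,,,,
,,,@@,,,
,,@@@@,,
,,@v@@,,
,,,,,,,,
15) ,,,,,,,,
,,,,,,,,
,,,@@,,,
,,@@@@,,
,,@,>@,,
,,,,,,,,

east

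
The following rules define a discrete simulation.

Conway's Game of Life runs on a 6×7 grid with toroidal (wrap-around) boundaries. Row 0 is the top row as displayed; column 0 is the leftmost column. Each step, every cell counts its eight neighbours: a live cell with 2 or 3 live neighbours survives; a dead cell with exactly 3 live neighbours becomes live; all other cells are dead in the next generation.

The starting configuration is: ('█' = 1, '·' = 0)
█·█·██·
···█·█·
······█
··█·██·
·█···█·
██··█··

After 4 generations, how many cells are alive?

9

t=0: █·█·██·
···█·█·
······█
··█·██·
·█···█·
██··█··
t=1: █·█··█·
···█·█·
···█··█
····███
████·██
█·███··
t=2: ··█··█·
··██·█·
···█··█
·█·····
·······
·······
t=3: ··███··
··██·██
···██··
·······
·······
·······
t=4: ··█·██·
·····█·
··████·
·······
·······
···█···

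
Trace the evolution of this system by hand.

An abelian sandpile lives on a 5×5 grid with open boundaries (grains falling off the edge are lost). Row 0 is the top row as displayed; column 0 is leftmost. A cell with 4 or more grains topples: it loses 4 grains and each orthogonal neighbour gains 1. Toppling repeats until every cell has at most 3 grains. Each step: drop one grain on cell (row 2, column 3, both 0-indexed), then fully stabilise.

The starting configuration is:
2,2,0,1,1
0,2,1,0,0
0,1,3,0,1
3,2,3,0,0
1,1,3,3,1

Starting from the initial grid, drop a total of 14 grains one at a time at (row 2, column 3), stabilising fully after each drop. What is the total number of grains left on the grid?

step 0: 2,2,0,1,1
0,2,1,0,0
0,1,3,0,1
3,2,3,0,0
1,1,3,3,1
step 1: 2,2,0,1,1
0,2,1,0,0
0,1,3,1,1
3,2,3,0,0
1,1,3,3,1
step 2: 2,2,0,1,1
0,2,1,0,0
0,1,3,2,1
3,2,3,0,0
1,1,3,3,1
step 3: 2,2,0,1,1
0,2,1,0,0
0,1,3,3,1
3,2,3,0,0
1,1,3,3,1
step 4: 2,2,0,1,1
0,2,2,1,0
0,2,1,1,2
3,3,1,3,0
1,2,1,0,2
step 5: 2,2,0,1,1
0,2,2,1,0
0,2,1,2,2
3,3,1,3,0
1,2,1,0,2
step 6: 2,2,0,1,1
0,2,2,1,0
0,2,1,3,2
3,3,1,3,0
1,2,1,0,2
step 7: 2,2,0,1,1
0,2,2,2,0
0,2,2,1,3
3,3,2,0,1
1,2,1,1,2
step 8: 2,2,0,1,1
0,2,2,2,0
0,2,2,2,3
3,3,2,0,1
1,2,1,1,2
step 9: 2,2,0,1,1
0,2,2,2,0
0,2,2,3,3
3,3,2,0,1
1,2,1,1,2
step 10: 2,2,0,1,1
0,2,2,3,1
0,2,3,1,0
3,3,2,1,2
1,2,1,1,2
step 11: 2,2,0,1,1
0,2,2,3,1
0,2,3,2,0
3,3,2,1,2
1,2,1,1,2
step 12: 2,2,0,1,1
0,2,2,3,1
0,2,3,3,0
3,3,2,1,2
1,2,1,1,2
step 13: 2,2,1,2,1
0,3,0,1,2
0,3,1,2,1
3,3,3,2,2
1,2,1,1,2
step 14: 2,2,1,2,1
0,3,0,1,2
0,3,1,3,1
3,3,3,2,2
1,2,1,1,2

42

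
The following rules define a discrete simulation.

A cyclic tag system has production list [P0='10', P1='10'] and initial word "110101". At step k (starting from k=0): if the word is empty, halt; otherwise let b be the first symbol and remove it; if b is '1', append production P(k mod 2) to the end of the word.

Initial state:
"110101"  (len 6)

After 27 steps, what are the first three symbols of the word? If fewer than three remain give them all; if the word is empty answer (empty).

010

[0] "110101"  (len 6)
[1] "1010110"  (len 7)
[2] "01011010"  (len 8)
[3] "1011010"  (len 7)
[4] "01101010"  (len 8)
[5] "1101010"  (len 7)
[6] "10101010"  (len 8)
[7] "010101010"  (len 9)
[8] "10101010"  (len 8)
[9] "010101010"  (len 9)
[10] "10101010"  (len 8)
[11] "010101010"  (len 9)
[12] "10101010"  (len 8)
[13] "010101010"  (len 9)
[14] "10101010"  (len 8)
[15] "010101010"  (len 9)
[16] "10101010"  (len 8)
[17] "010101010"  (len 9)
[18] "10101010"  (len 8)
[19] "010101010"  (len 9)
[20] "10101010"  (len 8)
[21] "010101010"  (len 9)
[22] "10101010"  (len 8)
[23] "010101010"  (len 9)
[24] "10101010"  (len 8)
[25] "010101010"  (len 9)
[26] "10101010"  (len 8)
[27] "010101010"  (len 9)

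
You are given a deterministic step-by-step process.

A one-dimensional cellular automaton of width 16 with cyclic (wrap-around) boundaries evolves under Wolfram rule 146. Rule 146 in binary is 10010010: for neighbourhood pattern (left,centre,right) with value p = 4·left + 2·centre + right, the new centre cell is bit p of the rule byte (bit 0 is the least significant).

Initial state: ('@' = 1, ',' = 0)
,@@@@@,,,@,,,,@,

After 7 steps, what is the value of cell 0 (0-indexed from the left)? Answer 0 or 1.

0

0) ,@@@@@,,,@,,,,@,
1) @,@@@,@,@,@,,@,@
2) ,,,@,,,,,,,@@,,,
3) ,,@,@,,,,,@,,@,,
4) ,@,,,@,,,@,@@,@,
5) @,@,@,@,@,,,,,,@
6) ,,,,,,,,,@,,,,@,
7) ,,,,,,,,@,@,,@,@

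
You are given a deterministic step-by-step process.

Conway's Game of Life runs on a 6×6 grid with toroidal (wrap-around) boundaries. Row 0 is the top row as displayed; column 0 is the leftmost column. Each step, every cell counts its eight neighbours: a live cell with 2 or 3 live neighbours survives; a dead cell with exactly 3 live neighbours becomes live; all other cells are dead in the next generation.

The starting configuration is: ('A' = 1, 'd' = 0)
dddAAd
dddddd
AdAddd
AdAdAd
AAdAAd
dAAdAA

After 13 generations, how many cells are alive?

[0] dddAAd
dddddd
AdAddd
AdAdAd
AAdAAd
dAAdAA
[1] ddAAAA
dddAdd
dddAdA
AdAdAd
dddddd
dAdddd
[2] ddAAAd
dddddA
ddAAdA
dddAAA
dAdddd
ddAAAd
[3] ddAddA
dddddA
AdAAdA
AddAdA
dddddA
dAddAd
[4] AdddAA
dAAAdA
dAAAdd
dAAAdd
dddddA
AdddAA
[5] ddAddd
dddddA
dddddd
AAdAAd
dAAAdA
dddddd
[6] dddddd
dddddd
AdddAA
AAdAAA
dAdAdA
dAdAdd
[7] dddddd
dddddA
dAdAdd
dAdAdd
dAdAdA
AdddAd
[8] dddddA
dddddd
AdddAd
dAdAdd
dAdAdA
AdddAA
[9] AdddAA
dddddA
dddddd
dAdAdA
dAdAdA
dddddd
[10] AdddAA
AdddAA
AdddAd
dddddd
dddddd
dddddd
[11] AdddAd
dAdAdd
AdddAd
dddddd
dddddd
dddddA
[12] AdddAA
AAdAAd
dddddd
dddddd
dddddd
dddddA
[13] dAdAdd
AAdAAd
dddddd
dddddd
dddddd
AdddAA

9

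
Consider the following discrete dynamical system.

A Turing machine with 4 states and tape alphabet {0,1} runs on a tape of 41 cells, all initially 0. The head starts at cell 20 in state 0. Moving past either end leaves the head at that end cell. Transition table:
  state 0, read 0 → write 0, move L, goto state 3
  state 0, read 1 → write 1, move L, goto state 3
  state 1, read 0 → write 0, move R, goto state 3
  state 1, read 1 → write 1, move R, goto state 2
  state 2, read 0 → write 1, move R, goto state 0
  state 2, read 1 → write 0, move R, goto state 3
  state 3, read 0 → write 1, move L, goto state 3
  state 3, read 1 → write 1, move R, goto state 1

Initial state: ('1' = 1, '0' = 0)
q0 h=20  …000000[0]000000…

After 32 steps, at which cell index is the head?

11

gen 0: q0 h=20  …000000[0]000000…
gen 1: q3 h=19  …000000[0]000000…
gen 2: q3 h=18  …000000[0]100000…
gen 3: q3 h=17  …000000[0]110000…
gen 4: q3 h=16  …000000[0]111000…
gen 5: q3 h=15  …000000[0]111100…
gen 6: q3 h=14  …000000[0]111110…
gen 7: q3 h=13  …000000[0]111111…
gen 8: q3 h=12  …000000[0]111111…
gen 9: q3 h=11  …000000[0]111111…
gen 10: q3 h=10  …000000[0]111111…
gen 11: q3 h= 9  …000000[0]111111…
gen 12: q3 h= 8  …000000[0]111111…
gen 13: q3 h= 7  …000000[0]111111…
gen 14: q3 h= 6  |000000[0]111111…
gen 15: q3 h= 5  |00000[0]111111…
gen 16: q3 h= 4  |0000[0]111111…
gen 17: q3 h= 3  |000[0]111111…
gen 18: q3 h= 2  |00[0]111111…
gen 19: q3 h= 1  |0[0]111111…
gen 20: q3 h= 0  |[0]111111…
gen 21: q3 h= 0  |[1]111111…
gen 22: q1 h= 1  |1[1]111111…
gen 23: q2 h= 2  |11[1]111111…
gen 24: q3 h= 3  |110[1]111111…
gen 25: q1 h= 4  |1101[1]111111…
gen 26: q2 h= 5  |11011[1]111111…
gen 27: q3 h= 6  |110110[1]111111…
gen 28: q1 h= 7  …101101[1]111111…
gen 29: q2 h= 8  …011011[1]111111…
gen 30: q3 h= 9  …110110[1]111111…
gen 31: q1 h=10  …101101[1]111111…
gen 32: q2 h=11  …011011[1]111111…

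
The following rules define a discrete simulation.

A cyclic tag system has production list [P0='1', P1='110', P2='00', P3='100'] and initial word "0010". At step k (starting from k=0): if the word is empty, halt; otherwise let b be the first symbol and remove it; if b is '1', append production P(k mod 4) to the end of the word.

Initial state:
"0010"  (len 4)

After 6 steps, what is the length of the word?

step 0: "0010"  (len 4)
step 1: "010"  (len 3)
step 2: "10"  (len 2)
step 3: "000"  (len 3)
step 4: "00"  (len 2)
step 5: "0"  (len 1)
step 6: (halted — word empty)

0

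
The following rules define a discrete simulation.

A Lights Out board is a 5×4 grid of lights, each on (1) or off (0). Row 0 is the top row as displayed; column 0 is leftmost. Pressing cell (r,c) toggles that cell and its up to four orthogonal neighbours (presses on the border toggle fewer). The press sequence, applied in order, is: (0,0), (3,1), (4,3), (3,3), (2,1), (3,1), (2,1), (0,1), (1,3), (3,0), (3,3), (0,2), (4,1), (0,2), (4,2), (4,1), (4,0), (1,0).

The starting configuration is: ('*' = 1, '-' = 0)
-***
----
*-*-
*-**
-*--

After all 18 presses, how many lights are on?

t=0: -***
----
*-*-
*-**
-*--
t=1: *-**
*---
*-*-
*-**
-*--
t=2: *-**
*---
***-
-*-*
----
t=3: *-**
*---
***-
-*--
--**
t=4: *-**
*---
****
-***
--*-
t=5: *-**
**--
---*
--**
--*-
t=6: *-**
**--
-*-*
**-*
-**-
t=7: *-**
*---
*-**
*--*
-**-
t=8: -*-*
**--
*-**
*--*
-**-
t=9: -*--
****
*-*-
*--*
-**-
t=10: -*--
****
--*-
-*-*
***-
t=11: -*--
****
--**
-**-
****
t=12: --**
**-*
--**
-**-
****
t=13: --**
**-*
--**
--*-
---*
t=14: -*--
****
--**
--*-
---*
t=15: -*--
****
--**
----
-**-
t=16: -*--
****
--**
-*--
*---
t=17: -*--
****
--**
**--
-*--
t=18: **--
--**
*-**
**--
-*--

10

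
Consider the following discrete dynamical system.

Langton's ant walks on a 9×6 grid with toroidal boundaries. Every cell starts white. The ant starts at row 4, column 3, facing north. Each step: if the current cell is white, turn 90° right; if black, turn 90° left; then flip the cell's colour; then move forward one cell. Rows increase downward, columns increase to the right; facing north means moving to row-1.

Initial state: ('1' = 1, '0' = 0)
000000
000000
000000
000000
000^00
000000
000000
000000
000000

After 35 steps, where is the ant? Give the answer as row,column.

gen 0: 000000
000000
000000
000000
000^00
000000
000000
000000
000000
gen 1: 000000
000000
000000
000000
0001>0
000000
000000
000000
000000
gen 2: 000000
000000
000000
000000
000110
0000v0
000000
000000
000000
gen 3: 000000
000000
000000
000000
000110
000<10
000000
000000
000000
gen 4: 000000
000000
000000
000000
000^10
000110
000000
000000
000000
gen 5: 000000
000000
000000
000000
00<010
000110
000000
000000
000000
gen 6: 000000
000000
000000
00^000
001010
000110
000000
000000
000000
gen 7: 000000
000000
000000
001>00
001010
000110
000000
000000
000000
gen 8: 000000
000000
000000
001100
001v10
000110
000000
000000
000000
gen 9: 000000
000000
000000
001100
00<110
000110
000000
000000
000000
gen 10: 000000
000000
000000
001100
000110
00v110
000000
000000
000000
gen 11: 000000
000000
000000
001100
000110
0<1110
000000
000000
000000
gen 12: 000000
000000
000000
001100
0^0110
011110
000000
000000
000000
gen 13: 000000
000000
000000
001100
01>110
011110
000000
000000
000000
gen 14: 000000
000000
000000
001100
011110
01v110
000000
000000
000000
gen 15: 000000
000000
000000
001100
011110
010>10
000000
000000
000000
gen 16: 000000
000000
000000
001100
011^10
010010
000000
000000
000000
gen 17: 000000
000000
000000
001100
01<010
010010
000000
000000
000000
gen 18: 000000
000000
000000
001100
010010
01v010
000000
000000
000000
gen 19: 000000
000000
000000
001100
010010
0<1010
000000
000000
000000
gen 20: 000000
000000
000000
001100
010010
001010
0v0000
000000
000000
gen 21: 000000
000000
000000
001100
010010
001010
<10000
000000
000000
gen 22: 000000
000000
000000
001100
010010
^01010
110000
000000
000000
gen 23: 000000
000000
000000
001100
010010
1>1010
110000
000000
000000
gen 24: 000000
000000
000000
001100
010010
111010
1v0000
000000
000000
gen 25: 000000
000000
000000
001100
010010
111010
10>000
000000
000000
gen 26: 000000
000000
000000
001100
010010
111010
101000
00v000
000000
gen 27: 000000
000000
000000
001100
010010
111010
101000
0<1000
000000
gen 28: 000000
000000
000000
001100
010010
111010
1^1000
011000
000000
gen 29: 000000
000000
000000
001100
010010
111010
11>000
011000
000000
gen 30: 000000
000000
000000
001100
010010
11^010
110000
011000
000000
gen 31: 000000
000000
000000
001100
010010
1<0010
110000
011000
000000
gen 32: 000000
000000
000000
001100
010010
100010
1v0000
011000
000000
gen 33: 000000
000000
000000
001100
010010
100010
10>000
011000
000000
gen 34: 000000
000000
000000
001100
010010
100010
101000
01v000
000000
gen 35: 000000
000000
000000
001100
010010
100010
101000
010>00
000000

7,3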